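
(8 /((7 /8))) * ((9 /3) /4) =48/7 = 6.86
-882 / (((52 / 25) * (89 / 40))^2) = -55125000/1338649 = -41.18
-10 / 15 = -2/3 = -0.67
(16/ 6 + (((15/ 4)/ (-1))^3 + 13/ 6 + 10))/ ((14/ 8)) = -7277/336 = -21.66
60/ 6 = 10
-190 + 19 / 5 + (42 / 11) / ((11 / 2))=-112231/605 = -185.51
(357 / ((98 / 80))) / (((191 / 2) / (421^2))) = 723143280/1337 = 540870.07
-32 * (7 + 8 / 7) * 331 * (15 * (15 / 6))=-22640400/7 = -3234342.86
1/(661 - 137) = 1/524 = 0.00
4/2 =2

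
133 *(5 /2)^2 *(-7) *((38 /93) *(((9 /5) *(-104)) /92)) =3449355/713 = 4837.81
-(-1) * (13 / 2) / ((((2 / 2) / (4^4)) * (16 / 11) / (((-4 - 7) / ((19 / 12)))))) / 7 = -151008/133 = -1135.40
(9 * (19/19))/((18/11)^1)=11/2 = 5.50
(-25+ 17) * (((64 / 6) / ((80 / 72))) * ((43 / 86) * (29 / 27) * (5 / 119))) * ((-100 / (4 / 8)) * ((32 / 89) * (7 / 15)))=2375680/40851 = 58.15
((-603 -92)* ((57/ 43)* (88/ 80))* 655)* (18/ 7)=-513766935/301 = -1706866.89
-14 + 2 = -12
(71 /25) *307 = 21797/25 = 871.88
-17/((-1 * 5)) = 17/5 = 3.40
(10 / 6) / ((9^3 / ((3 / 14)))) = 5/10206 = 0.00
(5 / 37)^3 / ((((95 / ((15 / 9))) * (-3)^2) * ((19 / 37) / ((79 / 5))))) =1975/13343643 = 0.00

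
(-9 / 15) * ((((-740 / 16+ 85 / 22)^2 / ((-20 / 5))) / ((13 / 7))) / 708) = 4869515/23758592 = 0.20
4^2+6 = 22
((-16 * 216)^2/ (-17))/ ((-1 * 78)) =1990656/221 = 9007.49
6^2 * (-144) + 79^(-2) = -32353343/6241 = -5184.00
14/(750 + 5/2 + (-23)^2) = 28/2563 = 0.01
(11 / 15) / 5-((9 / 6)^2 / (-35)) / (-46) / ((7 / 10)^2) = 170183/1183350 = 0.14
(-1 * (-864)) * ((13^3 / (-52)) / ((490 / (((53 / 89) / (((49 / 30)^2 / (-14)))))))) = 348248160/1495823 = 232.81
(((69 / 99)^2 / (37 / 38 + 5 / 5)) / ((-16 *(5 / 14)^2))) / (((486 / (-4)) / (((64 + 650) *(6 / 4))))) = 58607381/55130625 = 1.06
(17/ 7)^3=4913/343 = 14.32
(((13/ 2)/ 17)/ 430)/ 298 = 13/4356760 = 0.00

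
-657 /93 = -219/31 = -7.06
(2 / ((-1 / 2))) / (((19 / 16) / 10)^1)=-640/19 = -33.68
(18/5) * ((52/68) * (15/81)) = 26/51 = 0.51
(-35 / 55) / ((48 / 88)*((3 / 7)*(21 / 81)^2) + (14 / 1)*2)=-81/3566 = -0.02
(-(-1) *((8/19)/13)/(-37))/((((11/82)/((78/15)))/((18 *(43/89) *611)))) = -620463168/3441185 = -180.31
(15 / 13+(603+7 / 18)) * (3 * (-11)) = -19949.91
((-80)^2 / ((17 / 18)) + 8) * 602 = 69432272/17 = 4084251.29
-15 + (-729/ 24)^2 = 58089/64 = 907.64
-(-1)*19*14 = 266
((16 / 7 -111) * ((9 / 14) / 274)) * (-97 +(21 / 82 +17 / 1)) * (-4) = -44785611/550466 = -81.36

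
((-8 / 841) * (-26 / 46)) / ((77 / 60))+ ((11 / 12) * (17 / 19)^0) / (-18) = -15035681/321712776 = -0.05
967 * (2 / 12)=967/6 = 161.17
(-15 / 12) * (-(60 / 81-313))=-390.32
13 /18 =0.72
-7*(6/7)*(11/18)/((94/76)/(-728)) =304304/141 = 2158.18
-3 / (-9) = 1/3 = 0.33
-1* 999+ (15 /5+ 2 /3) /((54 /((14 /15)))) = -1213708/1215 = -998.94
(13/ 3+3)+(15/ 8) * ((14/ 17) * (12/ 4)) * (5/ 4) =10709/816 = 13.12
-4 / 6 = -2/3 = -0.67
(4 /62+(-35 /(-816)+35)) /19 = 888077/480624 = 1.85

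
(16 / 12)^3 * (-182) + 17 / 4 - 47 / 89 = -4110913/9612 = -427.69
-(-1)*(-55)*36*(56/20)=-5544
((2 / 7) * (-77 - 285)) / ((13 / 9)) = -71.60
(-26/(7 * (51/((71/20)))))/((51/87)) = -26767/60690 = -0.44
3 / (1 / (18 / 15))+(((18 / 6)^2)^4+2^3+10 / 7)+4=230231/35 = 6578.03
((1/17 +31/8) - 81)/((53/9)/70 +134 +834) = -3301515/41472724 = -0.08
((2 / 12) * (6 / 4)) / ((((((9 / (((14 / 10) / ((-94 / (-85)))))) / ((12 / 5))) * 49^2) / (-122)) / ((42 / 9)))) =-2074/103635 = -0.02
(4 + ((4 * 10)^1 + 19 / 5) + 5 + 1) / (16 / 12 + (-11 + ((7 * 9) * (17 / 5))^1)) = 807/3068 = 0.26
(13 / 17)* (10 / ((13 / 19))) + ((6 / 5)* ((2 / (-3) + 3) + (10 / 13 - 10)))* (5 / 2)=-2103/221 = -9.52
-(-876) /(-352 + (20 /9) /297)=-585387/235219 = -2.49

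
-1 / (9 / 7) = -7/9 = -0.78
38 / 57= 0.67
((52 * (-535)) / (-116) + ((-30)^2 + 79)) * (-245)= -8659770/29 = -298612.76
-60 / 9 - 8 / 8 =-23/3 = -7.67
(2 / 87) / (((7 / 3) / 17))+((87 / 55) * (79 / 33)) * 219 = 101871557/122815 = 829.47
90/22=45/11 = 4.09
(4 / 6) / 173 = 2/519 = 0.00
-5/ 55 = -1/11 = -0.09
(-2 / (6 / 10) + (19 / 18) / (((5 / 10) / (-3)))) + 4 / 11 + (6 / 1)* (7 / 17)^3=-1440377/162129 = -8.88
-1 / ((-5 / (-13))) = -13/5 = -2.60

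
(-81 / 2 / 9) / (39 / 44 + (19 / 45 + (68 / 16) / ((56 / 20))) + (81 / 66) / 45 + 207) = -24948/1163429 = -0.02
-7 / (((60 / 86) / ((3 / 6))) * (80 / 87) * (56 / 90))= -11223/1280 = -8.77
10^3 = 1000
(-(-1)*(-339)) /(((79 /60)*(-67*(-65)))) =-4068/68809 = -0.06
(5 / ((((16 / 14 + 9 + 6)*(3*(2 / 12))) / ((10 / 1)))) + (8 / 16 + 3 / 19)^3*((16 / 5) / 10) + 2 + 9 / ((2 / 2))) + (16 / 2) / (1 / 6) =50600878/775067 = 65.29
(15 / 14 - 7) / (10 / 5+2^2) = -83/84 = -0.99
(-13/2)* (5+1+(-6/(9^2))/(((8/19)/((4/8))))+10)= -44681/432 = -103.43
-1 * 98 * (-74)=7252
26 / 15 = 1.73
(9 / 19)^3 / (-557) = -729/3820463 = 0.00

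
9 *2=18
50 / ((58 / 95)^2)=225625/1682 = 134.14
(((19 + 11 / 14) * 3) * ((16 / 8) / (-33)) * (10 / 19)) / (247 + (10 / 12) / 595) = -282540/36859031 = -0.01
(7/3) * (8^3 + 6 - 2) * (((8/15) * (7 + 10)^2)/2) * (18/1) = 8350944/5 = 1670188.80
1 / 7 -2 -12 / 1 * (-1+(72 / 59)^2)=-7.73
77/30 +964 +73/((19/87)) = 1300.83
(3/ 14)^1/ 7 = 3/98 = 0.03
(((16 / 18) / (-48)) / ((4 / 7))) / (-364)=1/11232 = 0.00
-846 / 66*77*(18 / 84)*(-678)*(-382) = -54777654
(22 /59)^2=484/3481 = 0.14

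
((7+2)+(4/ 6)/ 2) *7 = 196/3 = 65.33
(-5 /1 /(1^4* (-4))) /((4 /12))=15/4 = 3.75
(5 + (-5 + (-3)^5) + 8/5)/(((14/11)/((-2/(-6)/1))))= -13277/210 = -63.22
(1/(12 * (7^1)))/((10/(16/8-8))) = -0.01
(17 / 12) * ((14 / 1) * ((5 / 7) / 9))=85/54 = 1.57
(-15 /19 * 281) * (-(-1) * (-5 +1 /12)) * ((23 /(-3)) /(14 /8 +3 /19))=-381317/87 = -4382.95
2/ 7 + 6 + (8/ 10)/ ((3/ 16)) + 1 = 1213/105 = 11.55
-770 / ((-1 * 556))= 385/278 = 1.38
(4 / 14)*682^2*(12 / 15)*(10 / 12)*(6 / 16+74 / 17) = 149537366/357 = 418872.17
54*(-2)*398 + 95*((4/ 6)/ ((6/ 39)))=-127717/3 = -42572.33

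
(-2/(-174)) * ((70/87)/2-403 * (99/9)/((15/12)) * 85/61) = -26223493/461709 = -56.80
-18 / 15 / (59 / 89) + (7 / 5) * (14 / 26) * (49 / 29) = -59659/111215 = -0.54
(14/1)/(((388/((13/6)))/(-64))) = -5.00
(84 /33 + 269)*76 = 227012/11 = 20637.45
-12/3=-4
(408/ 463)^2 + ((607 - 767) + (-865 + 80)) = -202412241/214369 = -944.22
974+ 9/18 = 1949/2 = 974.50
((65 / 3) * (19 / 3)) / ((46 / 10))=6175/207 = 29.83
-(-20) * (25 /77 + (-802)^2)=12864086.49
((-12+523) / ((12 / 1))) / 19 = 511/228 = 2.24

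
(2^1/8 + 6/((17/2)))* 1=65/68 = 0.96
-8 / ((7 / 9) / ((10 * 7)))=-720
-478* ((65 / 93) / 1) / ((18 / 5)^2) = -25.78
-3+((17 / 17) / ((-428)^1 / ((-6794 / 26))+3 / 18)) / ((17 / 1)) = -1855449/625277 = -2.97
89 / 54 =1.65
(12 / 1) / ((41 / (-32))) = -384/41 = -9.37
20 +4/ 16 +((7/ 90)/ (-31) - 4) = 16.25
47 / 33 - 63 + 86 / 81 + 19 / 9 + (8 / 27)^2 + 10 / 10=-459610/8019 = -57.32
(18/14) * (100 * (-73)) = -65700/7 = -9385.71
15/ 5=3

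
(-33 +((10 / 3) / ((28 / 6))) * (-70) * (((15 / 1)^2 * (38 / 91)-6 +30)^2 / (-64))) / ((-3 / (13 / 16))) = -2935.03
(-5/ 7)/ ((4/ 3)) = -15/28 = -0.54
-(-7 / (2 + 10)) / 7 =0.08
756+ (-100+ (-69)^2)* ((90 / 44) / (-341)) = 5461767/7502 = 728.04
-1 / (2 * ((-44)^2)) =-1/3872 = 0.00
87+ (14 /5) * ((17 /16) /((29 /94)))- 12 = 49093/580 = 84.64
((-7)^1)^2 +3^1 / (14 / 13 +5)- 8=3278/79 = 41.49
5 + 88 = 93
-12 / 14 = -6/7 = -0.86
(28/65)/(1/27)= 756/65 = 11.63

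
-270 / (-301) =270/301 = 0.90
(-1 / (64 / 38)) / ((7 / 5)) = -95/224 = -0.42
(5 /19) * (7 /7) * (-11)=-55/19 = -2.89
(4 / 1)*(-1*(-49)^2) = -9604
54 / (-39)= -18/13 = -1.38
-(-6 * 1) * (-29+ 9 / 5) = -816/5 = -163.20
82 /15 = 5.47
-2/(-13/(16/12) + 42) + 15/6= 629/258 = 2.44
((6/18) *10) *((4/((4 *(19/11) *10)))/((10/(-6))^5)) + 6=355359/59375 = 5.98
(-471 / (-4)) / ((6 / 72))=1413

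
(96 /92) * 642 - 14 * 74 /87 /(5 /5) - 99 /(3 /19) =62041/2001 = 31.00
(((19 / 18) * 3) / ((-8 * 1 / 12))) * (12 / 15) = -19/5 = -3.80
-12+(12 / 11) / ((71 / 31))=-9000/781 = -11.52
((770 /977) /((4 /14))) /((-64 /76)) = -51205/15632 = -3.28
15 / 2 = 7.50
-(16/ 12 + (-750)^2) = -1687504/3 = -562501.33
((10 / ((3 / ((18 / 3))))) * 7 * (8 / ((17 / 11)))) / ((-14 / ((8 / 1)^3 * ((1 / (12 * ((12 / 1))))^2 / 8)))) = -220/1377 = -0.16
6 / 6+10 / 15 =5/3 = 1.67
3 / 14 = 0.21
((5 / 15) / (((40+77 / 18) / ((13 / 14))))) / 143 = 3/61369 = 0.00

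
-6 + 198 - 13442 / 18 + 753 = 1784/9 = 198.22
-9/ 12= -3/4 = -0.75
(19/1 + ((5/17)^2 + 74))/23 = 26902/6647 = 4.05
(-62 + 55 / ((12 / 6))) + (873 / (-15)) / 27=-3299/90 = -36.66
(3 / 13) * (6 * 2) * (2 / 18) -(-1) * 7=95/13 = 7.31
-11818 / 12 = -5909/6 = -984.83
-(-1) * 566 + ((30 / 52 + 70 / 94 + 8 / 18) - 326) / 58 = 357476419/637884 = 560.41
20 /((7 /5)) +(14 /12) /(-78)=14.27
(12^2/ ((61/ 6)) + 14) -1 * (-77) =6415/61 = 105.16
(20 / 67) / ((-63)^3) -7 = -117272063/16753149 = -7.00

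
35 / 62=0.56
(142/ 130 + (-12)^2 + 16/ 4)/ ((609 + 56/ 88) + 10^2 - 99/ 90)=0.21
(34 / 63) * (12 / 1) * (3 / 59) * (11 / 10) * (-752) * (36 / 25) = -20249856/51625 = -392.25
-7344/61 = -120.39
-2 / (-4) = 1/2 = 0.50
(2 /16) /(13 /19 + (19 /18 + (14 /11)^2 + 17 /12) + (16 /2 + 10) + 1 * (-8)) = 20691/2445886 = 0.01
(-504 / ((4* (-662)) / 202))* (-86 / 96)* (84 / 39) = -638421/8606 = -74.18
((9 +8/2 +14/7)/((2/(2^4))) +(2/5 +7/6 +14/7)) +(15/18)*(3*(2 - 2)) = 3707/30 = 123.57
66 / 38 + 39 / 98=3975/1862 = 2.13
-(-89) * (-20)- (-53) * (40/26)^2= -1654.56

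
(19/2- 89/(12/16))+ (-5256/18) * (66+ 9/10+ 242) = -90307.97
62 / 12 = 31/6 = 5.17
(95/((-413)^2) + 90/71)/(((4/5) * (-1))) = -76789775/48441596 = -1.59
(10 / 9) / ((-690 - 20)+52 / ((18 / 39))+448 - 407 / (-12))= -8/831 = -0.01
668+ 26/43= 28750/43 = 668.60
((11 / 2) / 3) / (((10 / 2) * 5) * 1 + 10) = 0.05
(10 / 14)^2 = 25/49 = 0.51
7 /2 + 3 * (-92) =-545/2 = -272.50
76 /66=38/33 = 1.15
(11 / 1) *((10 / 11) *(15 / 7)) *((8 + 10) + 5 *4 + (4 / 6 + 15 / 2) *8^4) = 5023300/7 = 717614.29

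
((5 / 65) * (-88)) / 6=-44/39 = -1.13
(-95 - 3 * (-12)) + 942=883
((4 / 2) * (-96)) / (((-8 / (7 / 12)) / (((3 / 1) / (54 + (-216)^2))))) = 7/7785 = 0.00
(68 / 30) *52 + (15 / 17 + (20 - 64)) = 74.75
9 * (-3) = -27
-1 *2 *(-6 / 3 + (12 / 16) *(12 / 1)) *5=-70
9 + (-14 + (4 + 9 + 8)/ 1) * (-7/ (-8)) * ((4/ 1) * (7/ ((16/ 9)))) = 3375/32 = 105.47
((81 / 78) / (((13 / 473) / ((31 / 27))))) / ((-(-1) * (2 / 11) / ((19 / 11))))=278597/676 = 412.13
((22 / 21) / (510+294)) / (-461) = -11/3891762 = 0.00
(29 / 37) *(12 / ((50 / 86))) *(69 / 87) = 11868/925 = 12.83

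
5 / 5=1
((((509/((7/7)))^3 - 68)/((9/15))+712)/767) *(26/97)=439575294/5723 = 76808.54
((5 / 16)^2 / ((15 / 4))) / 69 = 5/13248 = 0.00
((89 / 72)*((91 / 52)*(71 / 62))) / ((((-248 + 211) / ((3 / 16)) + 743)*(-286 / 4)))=-44233/696654816 = 0.00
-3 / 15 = -1/5 = -0.20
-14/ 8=-7/4 = -1.75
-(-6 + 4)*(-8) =-16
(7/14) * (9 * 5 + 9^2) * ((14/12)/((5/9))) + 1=133.30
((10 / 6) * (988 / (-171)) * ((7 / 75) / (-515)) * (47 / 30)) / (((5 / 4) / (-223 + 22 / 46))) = -58372496/119930625 = -0.49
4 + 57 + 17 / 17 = 62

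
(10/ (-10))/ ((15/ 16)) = -16/15 = -1.07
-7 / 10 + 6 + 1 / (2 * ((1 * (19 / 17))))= 5.75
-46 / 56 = -23/28 = -0.82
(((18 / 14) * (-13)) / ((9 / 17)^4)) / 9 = -1085773/45927 = -23.64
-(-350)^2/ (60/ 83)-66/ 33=-508381/3 = -169460.33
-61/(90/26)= -17.62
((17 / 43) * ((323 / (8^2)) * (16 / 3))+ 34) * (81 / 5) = 723.19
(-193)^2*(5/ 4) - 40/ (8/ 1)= 186225/4 = 46556.25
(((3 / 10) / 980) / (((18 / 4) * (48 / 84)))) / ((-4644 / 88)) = -11/4876200 = 0.00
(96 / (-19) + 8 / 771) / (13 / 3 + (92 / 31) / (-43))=-98460712/83269799 = -1.18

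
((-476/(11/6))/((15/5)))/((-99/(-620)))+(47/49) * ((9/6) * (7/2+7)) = -16066073/30492 = -526.89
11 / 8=1.38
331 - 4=327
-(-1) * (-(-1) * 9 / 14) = 9/14 = 0.64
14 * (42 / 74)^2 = 6174/1369 = 4.51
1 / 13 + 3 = 40/13 = 3.08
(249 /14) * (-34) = -4233/7 = -604.71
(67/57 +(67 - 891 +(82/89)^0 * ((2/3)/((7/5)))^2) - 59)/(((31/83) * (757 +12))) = -613113364/199746981 = -3.07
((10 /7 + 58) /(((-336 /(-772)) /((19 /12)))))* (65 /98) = 143.39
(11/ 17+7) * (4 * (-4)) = -2080/17 = -122.35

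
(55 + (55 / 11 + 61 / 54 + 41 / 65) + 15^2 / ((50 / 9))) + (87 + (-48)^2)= 4375672/1755 = 2493.26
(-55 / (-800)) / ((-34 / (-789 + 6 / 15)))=43373/27200 = 1.59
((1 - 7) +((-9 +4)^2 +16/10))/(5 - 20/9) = 927/125 = 7.42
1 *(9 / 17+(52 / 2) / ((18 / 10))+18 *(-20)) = -52789/153 = -345.03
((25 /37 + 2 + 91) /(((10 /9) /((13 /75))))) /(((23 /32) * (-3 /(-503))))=362626784/106375 = 3408.95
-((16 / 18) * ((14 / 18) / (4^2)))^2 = -49/26244 = 0.00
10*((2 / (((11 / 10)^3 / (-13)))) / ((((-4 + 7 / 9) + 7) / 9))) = -10530000/22627 = -465.37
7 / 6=1.17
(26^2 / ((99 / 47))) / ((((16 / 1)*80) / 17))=135031/31680 = 4.26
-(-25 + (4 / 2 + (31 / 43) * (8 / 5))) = 4697/215 = 21.85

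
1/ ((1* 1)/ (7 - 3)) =4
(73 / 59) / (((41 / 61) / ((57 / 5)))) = 20.99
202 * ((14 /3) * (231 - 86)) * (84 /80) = 143521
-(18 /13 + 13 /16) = -457/208 = -2.20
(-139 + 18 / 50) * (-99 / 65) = 343134/1625 = 211.16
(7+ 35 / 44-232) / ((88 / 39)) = -384735/3872 = -99.36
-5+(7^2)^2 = 2396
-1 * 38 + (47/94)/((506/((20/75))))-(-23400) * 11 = 976688791/3795 = 257362.00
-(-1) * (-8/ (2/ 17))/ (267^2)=-68/71289 = 0.00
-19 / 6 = -3.17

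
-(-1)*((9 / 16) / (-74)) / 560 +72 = 47738871/663040 = 72.00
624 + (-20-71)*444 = -39780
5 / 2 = 2.50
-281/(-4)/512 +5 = 10521/2048 = 5.14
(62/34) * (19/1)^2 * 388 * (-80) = -20433449.41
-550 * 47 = -25850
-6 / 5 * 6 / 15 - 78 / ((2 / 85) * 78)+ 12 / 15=-2109/50 = -42.18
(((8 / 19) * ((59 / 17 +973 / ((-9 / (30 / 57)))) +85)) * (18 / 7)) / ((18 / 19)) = 734192/20349 = 36.08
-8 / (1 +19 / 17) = -34/9 = -3.78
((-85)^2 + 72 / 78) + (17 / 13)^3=15880266/2197 = 7228.16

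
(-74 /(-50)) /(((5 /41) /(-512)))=-776704/125 = -6213.63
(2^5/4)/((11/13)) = 104/11 = 9.45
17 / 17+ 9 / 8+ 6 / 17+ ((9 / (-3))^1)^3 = -24.52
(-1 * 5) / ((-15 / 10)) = 3.33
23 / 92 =1/4 = 0.25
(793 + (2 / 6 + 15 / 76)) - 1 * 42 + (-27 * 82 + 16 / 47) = -15668173/10716 = -1462.13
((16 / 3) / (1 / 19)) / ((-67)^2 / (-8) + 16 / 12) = -2432/13435 = -0.18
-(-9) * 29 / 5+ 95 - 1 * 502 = -1774/5 = -354.80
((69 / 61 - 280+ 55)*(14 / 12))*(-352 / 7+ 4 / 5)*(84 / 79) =331130688/24095 = 13742.71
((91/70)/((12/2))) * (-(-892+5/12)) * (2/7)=139087/2520 = 55.19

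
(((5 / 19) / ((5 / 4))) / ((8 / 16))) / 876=2/4161 = 0.00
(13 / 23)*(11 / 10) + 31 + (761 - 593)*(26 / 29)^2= 166.66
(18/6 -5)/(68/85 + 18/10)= -10/13 = -0.77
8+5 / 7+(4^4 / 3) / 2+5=1184/21 = 56.38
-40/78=-20/39 = -0.51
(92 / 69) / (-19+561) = 2/813 = 0.00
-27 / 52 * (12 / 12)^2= -27/52 = -0.52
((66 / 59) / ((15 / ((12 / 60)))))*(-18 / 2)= -0.13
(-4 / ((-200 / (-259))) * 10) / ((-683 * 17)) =259/58055 = 0.00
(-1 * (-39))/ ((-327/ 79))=-1027/109 = -9.42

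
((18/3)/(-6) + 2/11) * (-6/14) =27/77 = 0.35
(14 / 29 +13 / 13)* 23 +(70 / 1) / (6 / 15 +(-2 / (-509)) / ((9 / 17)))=27863249/135314 = 205.92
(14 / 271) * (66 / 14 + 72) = 1074/271 = 3.96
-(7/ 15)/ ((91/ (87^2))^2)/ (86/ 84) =-114579522/36335 = -3153.42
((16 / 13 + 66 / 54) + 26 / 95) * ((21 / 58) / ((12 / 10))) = 212149/257868 = 0.82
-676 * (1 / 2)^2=-169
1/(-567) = -1/567 = 0.00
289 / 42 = 6.88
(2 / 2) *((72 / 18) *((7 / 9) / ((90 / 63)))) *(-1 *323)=-31654/45 = -703.42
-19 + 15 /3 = -14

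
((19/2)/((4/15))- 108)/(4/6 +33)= -1737/808 = -2.15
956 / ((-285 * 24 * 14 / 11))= -2629/23940 = -0.11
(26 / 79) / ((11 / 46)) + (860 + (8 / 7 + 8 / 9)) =47269000/54747 = 863.41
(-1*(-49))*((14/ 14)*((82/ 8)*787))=1581083/4 = 395270.75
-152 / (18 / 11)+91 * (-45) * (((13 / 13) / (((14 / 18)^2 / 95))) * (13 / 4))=-526707683/252 = -2090109.85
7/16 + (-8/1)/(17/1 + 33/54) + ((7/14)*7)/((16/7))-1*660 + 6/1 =-652.49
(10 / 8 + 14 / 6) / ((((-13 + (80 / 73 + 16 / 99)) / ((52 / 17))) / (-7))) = 9426417/1442671 = 6.53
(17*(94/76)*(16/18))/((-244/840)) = -64.34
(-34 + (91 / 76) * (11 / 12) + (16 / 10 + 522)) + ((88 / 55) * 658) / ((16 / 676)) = 205070029/4560 = 44971.50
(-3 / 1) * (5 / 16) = -15/16 = -0.94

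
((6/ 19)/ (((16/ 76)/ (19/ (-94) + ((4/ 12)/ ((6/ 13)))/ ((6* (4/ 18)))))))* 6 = 1149/376 = 3.06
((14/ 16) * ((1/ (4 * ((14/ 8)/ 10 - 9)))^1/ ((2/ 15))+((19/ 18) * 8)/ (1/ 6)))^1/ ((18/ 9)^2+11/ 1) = 374017/127080 = 2.94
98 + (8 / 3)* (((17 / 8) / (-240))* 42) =11641/120 = 97.01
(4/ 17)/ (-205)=-4/3485 = 0.00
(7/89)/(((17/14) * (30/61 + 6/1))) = 2989/299574 = 0.01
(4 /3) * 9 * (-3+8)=60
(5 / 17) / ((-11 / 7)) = -35/187 = -0.19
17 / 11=1.55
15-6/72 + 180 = 2339/12 = 194.92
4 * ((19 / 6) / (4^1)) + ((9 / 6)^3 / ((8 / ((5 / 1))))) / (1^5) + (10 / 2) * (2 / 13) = 15089/2496 = 6.05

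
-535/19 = -28.16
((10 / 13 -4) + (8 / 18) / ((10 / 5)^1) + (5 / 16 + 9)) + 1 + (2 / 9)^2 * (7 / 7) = 7.35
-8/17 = -0.47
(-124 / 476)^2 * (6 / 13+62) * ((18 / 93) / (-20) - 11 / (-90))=564572/1183455 = 0.48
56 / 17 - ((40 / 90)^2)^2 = 363064/111537 = 3.26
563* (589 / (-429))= -331607/429 = -772.98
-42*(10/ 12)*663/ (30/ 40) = -30940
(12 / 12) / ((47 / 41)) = 41/47 = 0.87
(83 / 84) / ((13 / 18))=249/182 = 1.37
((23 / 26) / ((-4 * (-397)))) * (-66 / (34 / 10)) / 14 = -3795/4913272 = 0.00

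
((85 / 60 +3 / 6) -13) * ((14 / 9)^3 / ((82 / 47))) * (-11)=23585023/89667 = 263.03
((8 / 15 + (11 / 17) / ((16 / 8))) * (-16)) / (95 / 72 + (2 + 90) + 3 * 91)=-83904/2241875 = -0.04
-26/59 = -0.44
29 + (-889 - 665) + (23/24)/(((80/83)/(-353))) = -1875.98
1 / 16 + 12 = 193/16 = 12.06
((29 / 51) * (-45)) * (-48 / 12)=1740/17 = 102.35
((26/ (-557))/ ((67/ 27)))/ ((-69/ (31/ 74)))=3627/31758469 = 0.00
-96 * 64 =-6144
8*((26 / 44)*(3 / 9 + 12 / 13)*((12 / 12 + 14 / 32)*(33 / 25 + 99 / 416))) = 553357/41600 = 13.30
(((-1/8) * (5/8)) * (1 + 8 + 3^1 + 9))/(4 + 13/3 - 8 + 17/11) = -3465/3968 = -0.87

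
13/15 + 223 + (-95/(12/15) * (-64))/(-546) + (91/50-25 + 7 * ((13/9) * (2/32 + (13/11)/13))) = 75402683/400400 = 188.32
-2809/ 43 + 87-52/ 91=21.10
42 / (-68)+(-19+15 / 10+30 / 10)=-257/17 = -15.12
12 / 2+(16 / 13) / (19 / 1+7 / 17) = 13006/2145 = 6.06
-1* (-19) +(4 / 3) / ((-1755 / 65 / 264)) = 161/27 = 5.96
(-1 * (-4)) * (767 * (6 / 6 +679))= 2086240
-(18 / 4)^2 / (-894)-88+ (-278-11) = -449357/1192 = -376.98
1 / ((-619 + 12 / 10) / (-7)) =35/3089 = 0.01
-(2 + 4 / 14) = -16/7 = -2.29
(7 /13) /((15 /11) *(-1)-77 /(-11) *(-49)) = -77/49244 = 0.00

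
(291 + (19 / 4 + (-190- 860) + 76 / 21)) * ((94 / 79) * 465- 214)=-422518153/1659 = -254682.43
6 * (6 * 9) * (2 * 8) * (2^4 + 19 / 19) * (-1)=-88128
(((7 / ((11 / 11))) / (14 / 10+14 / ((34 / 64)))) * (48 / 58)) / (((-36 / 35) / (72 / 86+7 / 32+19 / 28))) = -2366825/6723824 = -0.35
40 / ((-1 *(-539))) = 40/539 = 0.07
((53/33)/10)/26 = 53/8580 = 0.01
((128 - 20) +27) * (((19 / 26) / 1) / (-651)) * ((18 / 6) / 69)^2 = -855/2984618 = 0.00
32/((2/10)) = 160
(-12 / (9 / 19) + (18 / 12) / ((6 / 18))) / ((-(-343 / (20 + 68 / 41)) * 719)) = -18500/10111297 = 0.00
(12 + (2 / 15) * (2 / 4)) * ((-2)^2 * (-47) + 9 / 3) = -2232.33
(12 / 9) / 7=4/21 = 0.19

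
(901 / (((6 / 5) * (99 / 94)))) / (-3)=-211735/891 = -237.64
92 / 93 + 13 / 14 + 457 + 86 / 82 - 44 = 22205129/53382 = 415.97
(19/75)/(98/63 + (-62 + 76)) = 57/3500 = 0.02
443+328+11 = 782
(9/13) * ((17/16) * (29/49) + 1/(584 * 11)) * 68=60584481/2046044 = 29.61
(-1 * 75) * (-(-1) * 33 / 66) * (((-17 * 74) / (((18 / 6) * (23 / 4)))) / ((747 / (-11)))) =-691900/17181 = -40.27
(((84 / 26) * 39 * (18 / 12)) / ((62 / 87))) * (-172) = -1414098/31 = -45616.06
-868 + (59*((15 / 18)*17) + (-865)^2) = 4489157/6 = 748192.83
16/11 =1.45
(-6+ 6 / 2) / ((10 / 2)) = -3/5 = -0.60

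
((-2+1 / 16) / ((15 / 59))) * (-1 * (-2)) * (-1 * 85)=31093/24 = 1295.54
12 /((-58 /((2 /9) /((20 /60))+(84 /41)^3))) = -3831908/1998709 = -1.92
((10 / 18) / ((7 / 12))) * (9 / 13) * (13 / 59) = 60/413 = 0.15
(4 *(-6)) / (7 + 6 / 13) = -312/97 = -3.22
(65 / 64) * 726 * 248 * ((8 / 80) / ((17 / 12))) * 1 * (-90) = -19749015/17 = -1161706.76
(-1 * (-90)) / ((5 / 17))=306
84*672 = 56448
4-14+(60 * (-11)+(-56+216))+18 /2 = -501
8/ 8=1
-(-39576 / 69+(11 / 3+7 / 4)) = 156809/276 = 568.15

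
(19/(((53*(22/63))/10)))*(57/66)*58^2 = 191268630/6413 = 29825.14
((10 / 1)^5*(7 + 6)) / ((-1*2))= -650000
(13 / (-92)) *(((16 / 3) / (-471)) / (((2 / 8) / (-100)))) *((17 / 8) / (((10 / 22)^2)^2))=-31.86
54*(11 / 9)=66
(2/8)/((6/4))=1/6 = 0.17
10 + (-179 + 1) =-168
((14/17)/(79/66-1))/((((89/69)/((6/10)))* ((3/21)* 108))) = 12397/98345 = 0.13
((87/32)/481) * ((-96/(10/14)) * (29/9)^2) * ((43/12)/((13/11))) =-80751979/3376620 = -23.92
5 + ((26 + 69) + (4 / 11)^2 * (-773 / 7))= 85.40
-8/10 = -4/5 = -0.80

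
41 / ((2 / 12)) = 246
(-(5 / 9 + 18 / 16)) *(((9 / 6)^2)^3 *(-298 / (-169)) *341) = -11510.24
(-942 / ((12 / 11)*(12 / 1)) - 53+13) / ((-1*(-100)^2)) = 2687/240000 = 0.01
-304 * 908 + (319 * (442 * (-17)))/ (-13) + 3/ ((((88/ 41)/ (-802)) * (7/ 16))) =-7254342/77 = -94212.23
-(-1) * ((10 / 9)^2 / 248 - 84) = -421823/5022 = -84.00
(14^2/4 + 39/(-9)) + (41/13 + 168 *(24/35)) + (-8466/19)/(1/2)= -2697749/3705 = -728.14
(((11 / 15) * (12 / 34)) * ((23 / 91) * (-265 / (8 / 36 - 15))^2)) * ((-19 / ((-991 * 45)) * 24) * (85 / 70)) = 153506232/587709577 = 0.26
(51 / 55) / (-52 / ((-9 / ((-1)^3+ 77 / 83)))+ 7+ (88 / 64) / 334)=33931728/241018085 = 0.14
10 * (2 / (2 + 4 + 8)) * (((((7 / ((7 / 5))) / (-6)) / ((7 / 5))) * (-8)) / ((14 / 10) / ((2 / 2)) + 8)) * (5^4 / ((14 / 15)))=7812500/16121 = 484.62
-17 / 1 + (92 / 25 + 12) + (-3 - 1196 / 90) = -3962/225 = -17.61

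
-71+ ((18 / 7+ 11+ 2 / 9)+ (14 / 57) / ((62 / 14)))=-2120698/37107 = -57.15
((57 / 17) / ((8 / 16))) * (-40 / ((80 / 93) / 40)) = -12472.94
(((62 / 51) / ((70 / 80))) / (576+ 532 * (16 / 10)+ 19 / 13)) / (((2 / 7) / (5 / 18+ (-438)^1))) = -1.49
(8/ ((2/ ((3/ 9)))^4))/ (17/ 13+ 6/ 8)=26/8667 = 0.00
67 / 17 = 3.94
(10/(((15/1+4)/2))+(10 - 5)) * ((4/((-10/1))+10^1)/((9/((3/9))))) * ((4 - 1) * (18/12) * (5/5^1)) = 184/19 = 9.68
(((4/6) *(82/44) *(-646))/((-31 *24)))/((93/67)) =887281/1141668 = 0.78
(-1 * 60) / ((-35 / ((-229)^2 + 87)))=90048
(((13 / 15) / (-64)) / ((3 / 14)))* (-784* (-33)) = -49049/30 = -1634.97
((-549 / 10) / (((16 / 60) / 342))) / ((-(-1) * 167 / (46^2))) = -148985973/167 = -892131.57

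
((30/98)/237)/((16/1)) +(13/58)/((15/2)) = 807343/26942160 = 0.03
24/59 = 0.41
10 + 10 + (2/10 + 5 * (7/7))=25.20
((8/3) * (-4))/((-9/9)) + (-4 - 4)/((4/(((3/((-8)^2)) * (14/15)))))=2539/240 = 10.58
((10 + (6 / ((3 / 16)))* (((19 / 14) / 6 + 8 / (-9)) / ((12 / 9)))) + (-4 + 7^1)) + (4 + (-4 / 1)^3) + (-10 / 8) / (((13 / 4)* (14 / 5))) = -34421/546 = -63.04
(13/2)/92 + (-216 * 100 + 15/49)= -194742203/9016 = -21599.62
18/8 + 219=221.25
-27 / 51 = -9/17 = -0.53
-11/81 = -0.14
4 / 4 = 1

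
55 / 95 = 11/19 = 0.58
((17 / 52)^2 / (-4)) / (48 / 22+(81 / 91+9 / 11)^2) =-1713481/327058176 = -0.01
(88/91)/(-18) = -44/819 = -0.05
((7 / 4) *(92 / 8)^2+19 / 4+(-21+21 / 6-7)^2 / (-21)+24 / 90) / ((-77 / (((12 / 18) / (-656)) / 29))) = 7127/75335040 = 0.00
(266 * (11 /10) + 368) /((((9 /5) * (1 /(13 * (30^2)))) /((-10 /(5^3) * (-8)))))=2748096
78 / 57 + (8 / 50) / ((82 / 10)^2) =43782/31939 = 1.37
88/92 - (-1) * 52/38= 1016/437 = 2.32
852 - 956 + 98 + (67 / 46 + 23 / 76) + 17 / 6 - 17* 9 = -809713/5244 = -154.41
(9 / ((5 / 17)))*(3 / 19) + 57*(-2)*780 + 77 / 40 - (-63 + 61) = -88911.24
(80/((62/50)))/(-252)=-500/1953 = -0.26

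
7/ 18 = 0.39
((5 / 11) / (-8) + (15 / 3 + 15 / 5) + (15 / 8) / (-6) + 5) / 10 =2223/1760 = 1.26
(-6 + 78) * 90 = 6480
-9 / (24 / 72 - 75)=27/224 = 0.12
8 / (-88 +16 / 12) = -6/65 = -0.09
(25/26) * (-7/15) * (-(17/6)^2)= 10115/2808 = 3.60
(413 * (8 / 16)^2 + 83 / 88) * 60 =6251.59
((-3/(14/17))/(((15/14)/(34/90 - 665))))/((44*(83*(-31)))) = -127109/6368175 = -0.02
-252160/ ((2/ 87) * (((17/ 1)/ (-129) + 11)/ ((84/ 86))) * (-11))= 691044480/7711 = 89618.01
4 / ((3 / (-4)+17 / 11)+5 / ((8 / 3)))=352/235 = 1.50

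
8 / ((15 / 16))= 128/15 = 8.53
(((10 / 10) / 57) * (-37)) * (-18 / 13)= 222/247 = 0.90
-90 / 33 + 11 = 91/11 = 8.27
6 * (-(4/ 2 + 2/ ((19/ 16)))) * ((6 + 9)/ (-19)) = 6300/361 = 17.45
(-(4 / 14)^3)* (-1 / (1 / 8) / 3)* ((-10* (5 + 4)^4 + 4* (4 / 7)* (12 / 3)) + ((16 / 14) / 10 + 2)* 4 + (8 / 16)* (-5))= -2998624/735 = -4079.76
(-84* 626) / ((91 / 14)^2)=-210336/169 = -1244.59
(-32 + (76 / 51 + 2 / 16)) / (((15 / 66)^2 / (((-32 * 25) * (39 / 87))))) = 312007696/1479 = 210958.55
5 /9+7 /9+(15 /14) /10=121/84 = 1.44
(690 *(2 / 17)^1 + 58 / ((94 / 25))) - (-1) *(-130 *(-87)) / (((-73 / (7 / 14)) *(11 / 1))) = 57461210/641597 = 89.56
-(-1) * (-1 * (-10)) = 10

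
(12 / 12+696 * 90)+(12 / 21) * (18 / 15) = 2192459/35 = 62641.69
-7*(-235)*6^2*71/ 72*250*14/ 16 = 102195625/8 = 12774453.12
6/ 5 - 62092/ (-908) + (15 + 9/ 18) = 193139/2270 = 85.08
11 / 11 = 1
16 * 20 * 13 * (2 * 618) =5141760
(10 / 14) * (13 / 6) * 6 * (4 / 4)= 65/7 = 9.29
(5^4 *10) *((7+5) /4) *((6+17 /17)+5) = 225000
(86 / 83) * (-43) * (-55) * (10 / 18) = 1016950/747 = 1361.38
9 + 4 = 13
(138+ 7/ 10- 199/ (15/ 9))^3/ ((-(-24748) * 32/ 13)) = 93457741/791936000 = 0.12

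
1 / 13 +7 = 92/13 = 7.08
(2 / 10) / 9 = 1/45 = 0.02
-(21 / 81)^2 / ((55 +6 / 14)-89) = 343/171315 = 0.00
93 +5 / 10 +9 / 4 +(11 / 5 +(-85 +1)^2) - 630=130479/20 = 6523.95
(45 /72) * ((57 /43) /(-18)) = -95/2064 = -0.05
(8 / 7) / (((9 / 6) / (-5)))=-80/21 = -3.81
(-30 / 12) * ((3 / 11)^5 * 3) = -3645/322102 = -0.01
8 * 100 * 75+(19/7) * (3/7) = 2940057/49 = 60001.16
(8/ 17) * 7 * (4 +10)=784/17 = 46.12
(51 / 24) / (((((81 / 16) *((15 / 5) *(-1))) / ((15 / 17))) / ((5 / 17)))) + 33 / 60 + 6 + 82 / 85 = 2423/324 = 7.48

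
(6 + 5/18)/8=113/144 = 0.78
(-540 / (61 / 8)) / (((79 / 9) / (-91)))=3538080/4819 = 734.19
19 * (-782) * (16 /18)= -118864/9 = -13207.11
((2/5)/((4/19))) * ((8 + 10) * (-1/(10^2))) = -171/500 = -0.34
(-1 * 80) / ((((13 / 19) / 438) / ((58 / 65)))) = -7722816/169 = -45697.14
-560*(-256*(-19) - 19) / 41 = -2713200/41 = -66175.61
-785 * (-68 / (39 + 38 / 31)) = 1654780/1247 = 1327.01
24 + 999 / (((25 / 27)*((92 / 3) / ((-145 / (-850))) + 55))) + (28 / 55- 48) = -106132339/5616875 = -18.90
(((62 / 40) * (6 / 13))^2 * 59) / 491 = 510291/8297900 = 0.06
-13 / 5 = -2.60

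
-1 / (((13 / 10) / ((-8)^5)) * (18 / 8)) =1310720/117 = 11202.74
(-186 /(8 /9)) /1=-837/4 = -209.25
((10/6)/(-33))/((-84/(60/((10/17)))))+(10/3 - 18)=-20243/1386 = -14.61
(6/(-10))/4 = -3/20 = -0.15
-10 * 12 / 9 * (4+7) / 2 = -220/3 = -73.33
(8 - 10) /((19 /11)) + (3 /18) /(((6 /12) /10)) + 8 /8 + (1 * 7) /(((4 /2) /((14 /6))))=431/38 = 11.34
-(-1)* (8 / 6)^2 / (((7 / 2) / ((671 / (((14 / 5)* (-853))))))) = -53680/376173 = -0.14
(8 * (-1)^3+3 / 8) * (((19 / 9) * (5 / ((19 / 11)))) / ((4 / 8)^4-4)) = 6710/567 = 11.83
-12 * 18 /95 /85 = -216/8075 = -0.03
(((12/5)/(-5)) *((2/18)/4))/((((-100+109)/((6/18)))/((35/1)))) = -0.02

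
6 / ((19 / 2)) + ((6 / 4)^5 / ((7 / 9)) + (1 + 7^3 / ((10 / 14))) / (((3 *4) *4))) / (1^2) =434537/21280 = 20.42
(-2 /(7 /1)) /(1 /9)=-18/7 = -2.57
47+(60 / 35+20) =68.71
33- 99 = -66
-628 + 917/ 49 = -4265/7 = -609.29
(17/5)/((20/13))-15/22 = 1681/1100 = 1.53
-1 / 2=-0.50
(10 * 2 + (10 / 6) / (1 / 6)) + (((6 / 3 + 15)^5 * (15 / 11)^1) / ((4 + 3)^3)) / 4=21750615/15092 = 1441.20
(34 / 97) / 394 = 17/19109 = 0.00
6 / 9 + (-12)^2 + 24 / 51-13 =6739/51 = 132.14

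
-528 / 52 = -10.15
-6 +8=2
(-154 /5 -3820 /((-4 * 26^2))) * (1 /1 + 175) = -4370476/845 = -5172.16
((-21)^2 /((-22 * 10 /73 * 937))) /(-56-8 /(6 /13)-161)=96579/144916420 = 0.00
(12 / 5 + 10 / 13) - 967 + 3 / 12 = -250531/260 = -963.58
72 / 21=24/7 = 3.43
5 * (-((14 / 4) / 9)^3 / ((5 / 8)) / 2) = -343/1458 = -0.24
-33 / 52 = -0.63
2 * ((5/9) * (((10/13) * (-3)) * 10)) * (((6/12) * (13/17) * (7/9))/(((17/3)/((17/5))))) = -700/153 = -4.58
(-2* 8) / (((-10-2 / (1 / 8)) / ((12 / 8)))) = 12/13 = 0.92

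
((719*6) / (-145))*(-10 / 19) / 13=8628/7163 = 1.20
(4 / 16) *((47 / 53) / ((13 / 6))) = 0.10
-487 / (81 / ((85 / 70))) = -8279/1134 = -7.30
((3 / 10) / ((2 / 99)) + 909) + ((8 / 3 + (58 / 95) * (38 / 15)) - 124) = 241219/300 = 804.06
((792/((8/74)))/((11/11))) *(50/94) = 183150/47 = 3896.81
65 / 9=7.22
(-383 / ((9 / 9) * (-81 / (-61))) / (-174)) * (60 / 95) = 1.05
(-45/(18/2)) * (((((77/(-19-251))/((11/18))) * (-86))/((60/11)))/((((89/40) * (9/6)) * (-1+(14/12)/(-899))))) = 4329584/393291 = 11.01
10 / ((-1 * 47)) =-10/47 = -0.21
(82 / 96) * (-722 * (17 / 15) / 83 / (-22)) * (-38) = -14.55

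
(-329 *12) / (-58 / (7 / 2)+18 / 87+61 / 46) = 36866424/140429 = 262.53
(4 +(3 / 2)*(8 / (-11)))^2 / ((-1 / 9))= -9216/121 = -76.17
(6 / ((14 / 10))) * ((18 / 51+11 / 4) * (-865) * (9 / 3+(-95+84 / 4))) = 816716.28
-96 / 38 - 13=-295/19 = -15.53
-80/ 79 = -1.01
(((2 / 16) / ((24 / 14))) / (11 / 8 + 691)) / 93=7/6181524 = 0.00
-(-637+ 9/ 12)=2545/4 = 636.25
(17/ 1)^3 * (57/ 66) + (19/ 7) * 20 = 661789/154 = 4297.33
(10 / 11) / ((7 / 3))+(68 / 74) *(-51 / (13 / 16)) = -2121858/37037 = -57.29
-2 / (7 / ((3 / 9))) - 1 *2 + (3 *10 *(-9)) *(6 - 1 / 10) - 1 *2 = -33539/21 = -1597.10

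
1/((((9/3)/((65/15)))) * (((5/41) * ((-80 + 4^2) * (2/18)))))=-533/320 = -1.67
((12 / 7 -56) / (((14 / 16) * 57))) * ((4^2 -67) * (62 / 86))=84320/2107 = 40.02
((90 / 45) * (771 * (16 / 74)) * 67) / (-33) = -275504/407 = -676.91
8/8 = 1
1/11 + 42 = 463/11 = 42.09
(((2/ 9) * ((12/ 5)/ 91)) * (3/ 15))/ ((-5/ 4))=-32/34125 = 0.00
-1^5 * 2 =-2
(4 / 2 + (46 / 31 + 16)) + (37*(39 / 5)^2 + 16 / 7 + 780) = 16561709/5425 = 3052.85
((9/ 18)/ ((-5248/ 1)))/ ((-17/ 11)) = 11/178432 = 0.00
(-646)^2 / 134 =208658/67 = 3114.30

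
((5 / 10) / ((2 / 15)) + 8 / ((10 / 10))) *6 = 141/2 = 70.50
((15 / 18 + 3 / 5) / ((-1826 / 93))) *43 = -57319/18260 = -3.14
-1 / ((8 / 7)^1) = -7/8 = -0.88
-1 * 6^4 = -1296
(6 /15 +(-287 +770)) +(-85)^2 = 38542/5 = 7708.40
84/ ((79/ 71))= 5964/79 = 75.49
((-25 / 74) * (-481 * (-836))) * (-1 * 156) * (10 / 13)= 16302000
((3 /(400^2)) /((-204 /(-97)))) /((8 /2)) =97/43520000 = 0.00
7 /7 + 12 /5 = 17/5 = 3.40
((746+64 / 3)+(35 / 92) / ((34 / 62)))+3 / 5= 768.63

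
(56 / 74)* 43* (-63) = -75852/37 = -2050.05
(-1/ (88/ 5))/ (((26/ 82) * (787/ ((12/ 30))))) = -41/450164 = 0.00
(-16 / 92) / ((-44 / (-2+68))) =6/23 = 0.26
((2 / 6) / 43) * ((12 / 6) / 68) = 1/4386 = 0.00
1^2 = 1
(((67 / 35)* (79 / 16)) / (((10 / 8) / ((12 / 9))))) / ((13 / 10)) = 10586/1365 = 7.76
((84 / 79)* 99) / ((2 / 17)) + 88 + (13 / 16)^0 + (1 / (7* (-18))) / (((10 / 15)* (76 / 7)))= 70877825/72048 = 983.76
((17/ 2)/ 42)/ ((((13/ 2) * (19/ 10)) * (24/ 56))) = 85/2223 = 0.04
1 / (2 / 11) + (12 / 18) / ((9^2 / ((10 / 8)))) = 1339/243 = 5.51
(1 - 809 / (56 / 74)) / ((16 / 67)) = -2003635/448 = -4472.40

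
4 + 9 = 13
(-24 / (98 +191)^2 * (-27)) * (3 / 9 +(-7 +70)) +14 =1210334/83521 = 14.49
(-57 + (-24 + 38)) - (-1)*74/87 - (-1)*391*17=574622/87 = 6604.85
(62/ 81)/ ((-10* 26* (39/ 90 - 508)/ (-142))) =-4402/5344677 = 0.00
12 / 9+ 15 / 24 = 47/24 = 1.96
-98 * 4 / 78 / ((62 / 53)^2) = -3.67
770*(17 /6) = 6545/3 = 2181.67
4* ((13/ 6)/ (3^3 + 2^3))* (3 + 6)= 78/35 = 2.23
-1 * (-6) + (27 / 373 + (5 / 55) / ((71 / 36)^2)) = 126079923/20683223 = 6.10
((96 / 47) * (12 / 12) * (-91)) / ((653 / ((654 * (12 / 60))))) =-5713344/153455 = -37.23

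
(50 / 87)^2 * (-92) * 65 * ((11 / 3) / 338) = -6325000/295191 = -21.43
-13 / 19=-0.68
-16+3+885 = 872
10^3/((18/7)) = 3500/9 = 388.89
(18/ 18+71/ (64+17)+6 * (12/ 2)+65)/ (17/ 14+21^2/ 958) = 27940549/454815 = 61.43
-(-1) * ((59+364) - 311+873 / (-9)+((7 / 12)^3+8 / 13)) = 355243/22464 = 15.81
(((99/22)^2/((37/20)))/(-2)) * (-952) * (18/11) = 3470040/407 = 8525.90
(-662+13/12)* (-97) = 769307/12 = 64108.92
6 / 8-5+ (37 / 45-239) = -43637/180 = -242.43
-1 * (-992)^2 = -984064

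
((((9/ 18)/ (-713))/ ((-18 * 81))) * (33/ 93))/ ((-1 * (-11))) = 1/64452348 = 0.00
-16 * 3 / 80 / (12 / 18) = -0.90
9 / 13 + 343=4468/13 = 343.69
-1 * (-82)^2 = -6724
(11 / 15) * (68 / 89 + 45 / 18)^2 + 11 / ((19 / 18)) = 164651729/9029940 = 18.23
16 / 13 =1.23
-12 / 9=-4/3 = -1.33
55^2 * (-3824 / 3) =-11567600/3 = -3855866.67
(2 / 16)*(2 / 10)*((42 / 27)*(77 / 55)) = 49/900 = 0.05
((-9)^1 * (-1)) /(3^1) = 3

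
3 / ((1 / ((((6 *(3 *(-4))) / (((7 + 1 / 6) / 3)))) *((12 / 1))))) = -46656/43 = -1085.02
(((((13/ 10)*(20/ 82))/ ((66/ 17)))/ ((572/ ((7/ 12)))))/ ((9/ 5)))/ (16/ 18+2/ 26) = 7735/161450784 = 0.00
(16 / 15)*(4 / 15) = 64/225 = 0.28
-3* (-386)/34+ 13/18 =34.78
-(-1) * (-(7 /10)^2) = -49/100 = -0.49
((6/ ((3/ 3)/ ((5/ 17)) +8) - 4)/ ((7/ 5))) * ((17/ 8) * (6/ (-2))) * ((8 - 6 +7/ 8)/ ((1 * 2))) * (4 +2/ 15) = 399993/4256 = 93.98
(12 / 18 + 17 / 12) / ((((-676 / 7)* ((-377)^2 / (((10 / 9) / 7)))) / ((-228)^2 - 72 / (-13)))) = -391125/312257413 = 0.00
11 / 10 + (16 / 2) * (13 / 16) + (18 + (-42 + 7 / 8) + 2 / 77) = -47737/3080 = -15.50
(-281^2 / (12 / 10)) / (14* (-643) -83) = 78961/10902 = 7.24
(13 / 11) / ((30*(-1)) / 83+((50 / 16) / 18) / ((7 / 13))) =-1087632/35915 = -30.28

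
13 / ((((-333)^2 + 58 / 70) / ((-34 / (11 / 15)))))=-116025/21346292 = -0.01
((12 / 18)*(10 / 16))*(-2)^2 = 5/3 = 1.67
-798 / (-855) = 14/15 = 0.93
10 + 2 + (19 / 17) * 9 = 375/17 = 22.06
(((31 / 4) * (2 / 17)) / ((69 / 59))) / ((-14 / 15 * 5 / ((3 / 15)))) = -1829/54740 = -0.03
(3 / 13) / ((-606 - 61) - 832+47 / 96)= -288/1870141 = 0.00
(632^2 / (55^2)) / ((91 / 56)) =3195392/39325 = 81.26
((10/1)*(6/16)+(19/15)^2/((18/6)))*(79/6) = 56.42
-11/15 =-0.73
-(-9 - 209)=218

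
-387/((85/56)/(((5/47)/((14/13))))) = -20124/799 = -25.19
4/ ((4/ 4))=4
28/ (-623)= -4/89 = -0.04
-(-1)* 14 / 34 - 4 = -3.59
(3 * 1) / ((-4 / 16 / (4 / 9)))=-16/3 = -5.33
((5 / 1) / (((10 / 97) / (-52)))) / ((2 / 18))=-22698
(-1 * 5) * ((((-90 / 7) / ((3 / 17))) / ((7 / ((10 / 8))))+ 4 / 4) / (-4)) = -5885/392 = -15.01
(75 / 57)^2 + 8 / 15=12263/5415 = 2.26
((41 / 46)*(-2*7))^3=-23639903/12167 = -1942.95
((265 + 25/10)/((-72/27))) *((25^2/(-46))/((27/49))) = 16384375/6624 = 2473.49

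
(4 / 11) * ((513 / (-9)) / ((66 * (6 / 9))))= -57/121 = -0.47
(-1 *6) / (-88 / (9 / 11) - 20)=27/574 = 0.05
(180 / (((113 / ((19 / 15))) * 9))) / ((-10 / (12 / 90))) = -76/25425 = 0.00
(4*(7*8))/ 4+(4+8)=68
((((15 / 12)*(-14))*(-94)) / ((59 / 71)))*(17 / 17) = 116795/59 = 1979.58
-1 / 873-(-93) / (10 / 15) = 243565/1746 = 139.50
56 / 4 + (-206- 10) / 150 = 314/25 = 12.56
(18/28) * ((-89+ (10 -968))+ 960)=-783/14 = -55.93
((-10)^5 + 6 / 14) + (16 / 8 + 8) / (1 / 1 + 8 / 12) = -699955/7 = -99993.57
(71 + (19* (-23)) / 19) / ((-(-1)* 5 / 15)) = 144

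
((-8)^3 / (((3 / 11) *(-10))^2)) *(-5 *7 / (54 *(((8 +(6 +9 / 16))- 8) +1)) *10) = 14336/243 = 59.00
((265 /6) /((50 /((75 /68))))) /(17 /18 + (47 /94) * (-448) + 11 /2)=-2385/532576 = 0.00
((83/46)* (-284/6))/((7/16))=-94288/483 = -195.21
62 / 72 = 31/36 = 0.86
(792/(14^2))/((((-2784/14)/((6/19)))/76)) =-99/203 = -0.49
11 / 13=0.85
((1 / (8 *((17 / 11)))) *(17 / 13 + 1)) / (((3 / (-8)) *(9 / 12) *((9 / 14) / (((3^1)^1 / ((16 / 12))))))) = -2.32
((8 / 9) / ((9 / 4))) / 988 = 8/20007 = 0.00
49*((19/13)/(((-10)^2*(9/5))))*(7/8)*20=6517/936 = 6.96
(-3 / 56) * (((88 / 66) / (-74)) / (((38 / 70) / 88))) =0.16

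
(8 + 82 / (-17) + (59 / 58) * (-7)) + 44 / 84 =-70823/20706 = -3.42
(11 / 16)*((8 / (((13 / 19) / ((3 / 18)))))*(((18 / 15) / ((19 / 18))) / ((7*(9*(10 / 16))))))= 88/2275 = 0.04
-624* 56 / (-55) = 34944/55 = 635.35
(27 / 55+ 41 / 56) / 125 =3767/385000 = 0.01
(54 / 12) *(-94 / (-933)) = 141/311 = 0.45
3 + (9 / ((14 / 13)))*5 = 627/14 = 44.79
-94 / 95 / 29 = -94/2755 = -0.03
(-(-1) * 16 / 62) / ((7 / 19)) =152/217 = 0.70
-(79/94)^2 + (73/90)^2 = -216566/4473225 = -0.05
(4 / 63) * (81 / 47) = 36/329 = 0.11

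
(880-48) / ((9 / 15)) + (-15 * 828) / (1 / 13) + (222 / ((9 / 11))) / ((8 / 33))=-1907449/12 = -158954.08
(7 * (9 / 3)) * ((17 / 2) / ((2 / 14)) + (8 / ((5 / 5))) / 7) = 2547/2 = 1273.50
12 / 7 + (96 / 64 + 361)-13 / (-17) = 364.98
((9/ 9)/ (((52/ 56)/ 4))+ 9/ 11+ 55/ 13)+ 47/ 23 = 37495/3289 = 11.40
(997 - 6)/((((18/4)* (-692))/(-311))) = 308201/3114 = 98.97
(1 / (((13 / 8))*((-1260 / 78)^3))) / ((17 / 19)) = -3211/19679625 = 0.00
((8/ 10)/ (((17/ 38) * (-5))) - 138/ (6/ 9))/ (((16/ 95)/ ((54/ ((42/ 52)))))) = -195906321/2380 = -82313.58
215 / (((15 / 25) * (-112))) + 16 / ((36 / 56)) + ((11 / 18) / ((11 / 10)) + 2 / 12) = 22591/1008 = 22.41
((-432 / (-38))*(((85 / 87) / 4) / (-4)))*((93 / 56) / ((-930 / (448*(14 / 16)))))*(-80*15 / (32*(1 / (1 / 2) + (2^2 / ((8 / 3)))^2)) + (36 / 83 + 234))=5013792/45733 = 109.63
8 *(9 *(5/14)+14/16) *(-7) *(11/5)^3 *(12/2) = -1828794/125 = -14630.35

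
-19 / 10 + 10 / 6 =-7/30 = -0.23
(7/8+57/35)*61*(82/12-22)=-555893/240 = -2316.22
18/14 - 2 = -5/7 = -0.71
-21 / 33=-7/11 = -0.64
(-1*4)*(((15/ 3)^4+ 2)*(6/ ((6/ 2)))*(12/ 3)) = -20064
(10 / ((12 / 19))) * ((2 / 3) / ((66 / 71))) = 6745/594 = 11.36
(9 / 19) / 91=9/1729 = 0.01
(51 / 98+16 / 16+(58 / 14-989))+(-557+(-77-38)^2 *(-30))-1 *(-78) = -39024809/98 = -398212.34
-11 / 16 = -0.69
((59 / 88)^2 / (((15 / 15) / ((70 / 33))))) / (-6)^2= 0.03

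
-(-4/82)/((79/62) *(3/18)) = 744/3239 = 0.23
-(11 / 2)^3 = -166.38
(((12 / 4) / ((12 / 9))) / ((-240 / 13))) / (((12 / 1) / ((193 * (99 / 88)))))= -22581/10240 = -2.21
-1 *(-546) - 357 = 189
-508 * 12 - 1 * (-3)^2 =-6105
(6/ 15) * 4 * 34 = 272/5 = 54.40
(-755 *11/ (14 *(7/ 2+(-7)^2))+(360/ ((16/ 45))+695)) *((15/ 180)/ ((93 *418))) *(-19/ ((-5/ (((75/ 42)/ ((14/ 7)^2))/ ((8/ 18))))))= 2493415/179655168 = 0.01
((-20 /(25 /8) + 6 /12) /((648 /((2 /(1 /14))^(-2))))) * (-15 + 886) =-51389/5080320 = -0.01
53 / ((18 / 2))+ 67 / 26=1981/234 = 8.47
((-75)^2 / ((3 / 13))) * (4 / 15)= 6500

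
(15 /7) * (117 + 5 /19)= 33420/133 = 251.28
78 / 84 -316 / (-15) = 4619/210 = 22.00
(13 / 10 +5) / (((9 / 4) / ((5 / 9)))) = 14/9 = 1.56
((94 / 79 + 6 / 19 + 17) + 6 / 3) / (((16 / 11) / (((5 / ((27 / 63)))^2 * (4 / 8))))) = 414747025/432288 = 959.42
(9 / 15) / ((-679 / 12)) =-36/3395 = -0.01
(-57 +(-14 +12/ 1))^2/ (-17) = -3481/17 = -204.76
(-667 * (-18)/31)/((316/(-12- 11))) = -138069/4898 = -28.19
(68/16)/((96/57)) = 323/128 = 2.52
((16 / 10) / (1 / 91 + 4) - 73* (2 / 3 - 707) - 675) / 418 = 139305167/1144275 = 121.74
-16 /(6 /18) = -48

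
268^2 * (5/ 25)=71824/5 = 14364.80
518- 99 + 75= 494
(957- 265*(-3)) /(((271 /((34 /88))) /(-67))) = -498882/2981 = -167.35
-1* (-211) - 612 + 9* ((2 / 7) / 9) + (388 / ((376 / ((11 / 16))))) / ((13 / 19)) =-54701449/136864 = -399.68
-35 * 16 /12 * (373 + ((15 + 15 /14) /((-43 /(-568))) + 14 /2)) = -3565600/129 = -27640.31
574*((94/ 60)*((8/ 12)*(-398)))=-10737244/45 = -238605.42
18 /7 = 2.57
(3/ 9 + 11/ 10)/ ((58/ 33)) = 473/580 = 0.82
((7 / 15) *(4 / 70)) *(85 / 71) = 34/1065 = 0.03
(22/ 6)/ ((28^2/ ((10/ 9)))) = 55/10584 = 0.01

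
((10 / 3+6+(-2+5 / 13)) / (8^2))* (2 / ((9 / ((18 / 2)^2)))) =903/416 = 2.17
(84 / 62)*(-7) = -294/31 = -9.48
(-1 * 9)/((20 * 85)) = -9/1700 = -0.01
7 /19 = 0.37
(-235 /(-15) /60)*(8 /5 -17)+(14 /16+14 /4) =637/1800 = 0.35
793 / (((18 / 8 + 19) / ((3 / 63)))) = 3172/1785 = 1.78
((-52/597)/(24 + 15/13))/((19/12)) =-2704/1236387 = 0.00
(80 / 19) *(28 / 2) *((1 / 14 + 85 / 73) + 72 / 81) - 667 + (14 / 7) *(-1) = -6787687/12483 = -543.75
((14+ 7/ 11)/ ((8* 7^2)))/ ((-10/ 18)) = -207/3080 = -0.07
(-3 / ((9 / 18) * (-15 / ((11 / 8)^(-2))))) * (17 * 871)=1895296/605 = 3132.72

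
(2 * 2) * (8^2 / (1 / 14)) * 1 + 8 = 3592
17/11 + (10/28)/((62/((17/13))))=192763/124124 = 1.55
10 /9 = 1.11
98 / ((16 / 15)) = 735/8 = 91.88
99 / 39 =33/13 = 2.54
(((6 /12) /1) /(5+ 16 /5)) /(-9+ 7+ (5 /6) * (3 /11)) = -55/1599 = -0.03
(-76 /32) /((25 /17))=-323/200 = -1.62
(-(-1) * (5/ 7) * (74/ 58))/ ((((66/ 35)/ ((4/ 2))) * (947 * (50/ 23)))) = 851/1812558 = 0.00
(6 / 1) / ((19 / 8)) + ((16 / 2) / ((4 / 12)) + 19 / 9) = 4897/171 = 28.64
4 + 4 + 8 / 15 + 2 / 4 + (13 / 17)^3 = 1397333/147390 = 9.48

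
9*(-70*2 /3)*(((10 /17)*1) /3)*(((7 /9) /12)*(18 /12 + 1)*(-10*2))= 122500/459 = 266.88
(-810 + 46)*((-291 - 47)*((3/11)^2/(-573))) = -33.52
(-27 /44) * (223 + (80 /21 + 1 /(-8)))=-342747/2464 = -139.10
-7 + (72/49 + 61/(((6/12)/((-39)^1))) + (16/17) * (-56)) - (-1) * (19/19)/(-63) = -36107444/7497 = -4816.25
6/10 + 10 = 53/5 = 10.60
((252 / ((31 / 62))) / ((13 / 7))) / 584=441/949 = 0.46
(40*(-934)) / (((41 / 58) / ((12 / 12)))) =-2166880/41 = -52850.73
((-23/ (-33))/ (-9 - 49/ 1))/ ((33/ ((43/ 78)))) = -989/4926636 = 0.00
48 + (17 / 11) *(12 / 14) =3798/77 = 49.32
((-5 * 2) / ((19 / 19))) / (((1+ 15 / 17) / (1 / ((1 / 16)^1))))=-85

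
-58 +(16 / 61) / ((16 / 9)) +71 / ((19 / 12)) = -15079/1159 = -13.01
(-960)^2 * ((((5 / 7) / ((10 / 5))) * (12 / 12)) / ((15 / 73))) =11212800/7 = 1601828.57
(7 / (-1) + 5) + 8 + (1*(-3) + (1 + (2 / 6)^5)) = 973/243 = 4.00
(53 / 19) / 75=53/1425 = 0.04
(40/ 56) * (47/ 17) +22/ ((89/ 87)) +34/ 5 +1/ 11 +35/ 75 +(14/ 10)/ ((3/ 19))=69384472/1747515 = 39.70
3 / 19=0.16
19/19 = 1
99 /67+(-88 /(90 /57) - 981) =-1035.26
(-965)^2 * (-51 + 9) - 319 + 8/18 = -352005917/9 = -39111768.56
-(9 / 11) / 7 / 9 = -1/77 = -0.01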